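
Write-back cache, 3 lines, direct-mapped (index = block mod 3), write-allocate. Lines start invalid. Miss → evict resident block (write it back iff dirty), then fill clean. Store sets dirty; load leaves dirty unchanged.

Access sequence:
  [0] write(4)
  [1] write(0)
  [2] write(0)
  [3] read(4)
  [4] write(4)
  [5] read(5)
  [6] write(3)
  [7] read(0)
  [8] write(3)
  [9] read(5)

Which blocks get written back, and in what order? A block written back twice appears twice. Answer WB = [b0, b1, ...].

0: W B4 -> L1 miss  d=D]
1: W B0 -> L0 miss  d=D]
2: W B0 -> L0 hit  d=D]
3: R B4 -> L1 hit  d=D]
4: W B4 -> L1 hit  d=D]
5: R B5 -> L2 miss  d=-]
6: W B3 -> L0 miss wb->B0  d=D]
7: R B0 -> L0 miss wb->B3  d=-]
8: W B3 -> L0 miss  d=D]
9: R B5 -> L2 hit  d=-]

WB = [0, 3]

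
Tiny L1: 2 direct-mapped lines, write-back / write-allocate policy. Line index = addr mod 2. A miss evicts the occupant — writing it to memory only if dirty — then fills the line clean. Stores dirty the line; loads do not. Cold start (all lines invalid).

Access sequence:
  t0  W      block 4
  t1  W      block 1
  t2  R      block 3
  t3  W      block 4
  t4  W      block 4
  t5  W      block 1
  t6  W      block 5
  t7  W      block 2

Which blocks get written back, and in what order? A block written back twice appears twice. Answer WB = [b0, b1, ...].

0: W B4 -> L0 miss  d=D]
1: W B1 -> L1 miss  d=D]
2: R B3 -> L1 miss wb->B1  d=-]
3: W B4 -> L0 hit  d=D]
4: W B4 -> L0 hit  d=D]
5: W B1 -> L1 miss  d=D]
6: W B5 -> L1 miss wb->B1  d=D]
7: W B2 -> L0 miss wb->B4  d=D]

WB = [1, 1, 4]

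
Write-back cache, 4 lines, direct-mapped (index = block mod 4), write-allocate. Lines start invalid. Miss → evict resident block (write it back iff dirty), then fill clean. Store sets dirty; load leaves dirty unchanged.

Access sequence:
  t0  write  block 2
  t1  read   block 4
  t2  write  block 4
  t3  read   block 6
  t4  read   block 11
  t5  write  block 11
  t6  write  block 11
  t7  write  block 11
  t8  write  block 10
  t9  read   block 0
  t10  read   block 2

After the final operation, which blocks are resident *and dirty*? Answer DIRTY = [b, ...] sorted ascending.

DIRTY = [11]

  0 | W B2 → L2 miss [D]
  1 | R B4 → L0 miss [-]
  2 | W B4 → L0 hit [D]
  3 | R B6 → L2 miss wb→B2 [-]
  4 | R B11 → L3 miss [-]
  5 | W B11 → L3 hit [D]
  6 | W B11 → L3 hit [D]
  7 | W B11 → L3 hit [D]
  8 | W B10 → L2 miss [D]
  9 | R B0 → L0 miss wb→B4 [-]
  10 | R B2 → L2 miss wb→B10 [-]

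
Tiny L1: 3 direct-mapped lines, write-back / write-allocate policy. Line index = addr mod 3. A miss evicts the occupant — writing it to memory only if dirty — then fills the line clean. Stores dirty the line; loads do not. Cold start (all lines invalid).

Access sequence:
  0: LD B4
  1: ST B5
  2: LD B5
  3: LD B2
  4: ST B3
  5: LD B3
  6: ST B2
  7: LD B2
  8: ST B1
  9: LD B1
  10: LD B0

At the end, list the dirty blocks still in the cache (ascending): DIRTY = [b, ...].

DIRTY = [1, 2]

0: R B4 -> L1 miss  d=-]
1: W B5 -> L2 miss  d=D]
2: R B5 -> L2 hit  d=D]
3: R B2 -> L2 miss wb->B5  d=-]
4: W B3 -> L0 miss  d=D]
5: R B3 -> L0 hit  d=D]
6: W B2 -> L2 hit  d=D]
7: R B2 -> L2 hit  d=D]
8: W B1 -> L1 miss  d=D]
9: R B1 -> L1 hit  d=D]
10: R B0 -> L0 miss wb->B3  d=-]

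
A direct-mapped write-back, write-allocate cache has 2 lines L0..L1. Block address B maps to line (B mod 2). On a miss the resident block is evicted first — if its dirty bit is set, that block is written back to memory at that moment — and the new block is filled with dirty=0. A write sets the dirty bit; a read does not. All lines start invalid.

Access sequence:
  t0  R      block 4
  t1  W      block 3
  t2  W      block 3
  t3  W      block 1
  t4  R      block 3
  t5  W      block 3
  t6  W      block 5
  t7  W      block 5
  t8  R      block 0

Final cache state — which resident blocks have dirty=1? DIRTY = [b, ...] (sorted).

DIRTY = [5]

0: R B4 → L0 miss [-]
1: W B3 → L1 miss [D]
2: W B3 → L1 hit [D]
3: W B1 → L1 miss wb→B3 [D]
4: R B3 → L1 miss wb→B1 [-]
5: W B3 → L1 hit [D]
6: W B5 → L1 miss wb→B3 [D]
7: W B5 → L1 hit [D]
8: R B0 → L0 miss [-]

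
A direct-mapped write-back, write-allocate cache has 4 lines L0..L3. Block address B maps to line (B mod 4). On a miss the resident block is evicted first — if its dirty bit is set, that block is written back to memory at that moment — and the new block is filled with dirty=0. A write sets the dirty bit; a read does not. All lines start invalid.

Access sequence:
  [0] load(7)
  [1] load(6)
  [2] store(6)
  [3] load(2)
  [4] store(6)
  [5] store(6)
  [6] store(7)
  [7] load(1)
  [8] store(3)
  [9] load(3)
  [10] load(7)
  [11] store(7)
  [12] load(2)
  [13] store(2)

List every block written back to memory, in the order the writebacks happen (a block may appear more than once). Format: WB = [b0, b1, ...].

  0 | R B7 → L3 miss [-]
  1 | R B6 → L2 miss [-]
  2 | W B6 → L2 hit [D]
  3 | R B2 → L2 miss wb→B6 [-]
  4 | W B6 → L2 miss [D]
  5 | W B6 → L2 hit [D]
  6 | W B7 → L3 hit [D]
  7 | R B1 → L1 miss [-]
  8 | W B3 → L3 miss wb→B7 [D]
  9 | R B3 → L3 hit [D]
  10 | R B7 → L3 miss wb→B3 [-]
  11 | W B7 → L3 hit [D]
  12 | R B2 → L2 miss wb→B6 [-]
  13 | W B2 → L2 hit [D]

WB = [6, 7, 3, 6]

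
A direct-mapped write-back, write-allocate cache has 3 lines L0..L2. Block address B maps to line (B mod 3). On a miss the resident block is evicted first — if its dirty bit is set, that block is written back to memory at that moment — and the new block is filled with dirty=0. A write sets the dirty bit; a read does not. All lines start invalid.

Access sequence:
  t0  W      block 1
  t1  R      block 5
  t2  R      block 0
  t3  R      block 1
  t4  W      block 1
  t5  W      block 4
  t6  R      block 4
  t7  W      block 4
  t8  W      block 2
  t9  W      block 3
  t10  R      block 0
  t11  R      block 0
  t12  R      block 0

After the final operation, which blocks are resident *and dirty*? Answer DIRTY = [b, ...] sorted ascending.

  0 | W B1 → L1 miss [D]
  1 | R B5 → L2 miss [-]
  2 | R B0 → L0 miss [-]
  3 | R B1 → L1 hit [D]
  4 | W B1 → L1 hit [D]
  5 | W B4 → L1 miss wb→B1 [D]
  6 | R B4 → L1 hit [D]
  7 | W B4 → L1 hit [D]
  8 | W B2 → L2 miss [D]
  9 | W B3 → L0 miss [D]
  10 | R B0 → L0 miss wb→B3 [-]
  11 | R B0 → L0 hit [-]
  12 | R B0 → L0 hit [-]

DIRTY = [2, 4]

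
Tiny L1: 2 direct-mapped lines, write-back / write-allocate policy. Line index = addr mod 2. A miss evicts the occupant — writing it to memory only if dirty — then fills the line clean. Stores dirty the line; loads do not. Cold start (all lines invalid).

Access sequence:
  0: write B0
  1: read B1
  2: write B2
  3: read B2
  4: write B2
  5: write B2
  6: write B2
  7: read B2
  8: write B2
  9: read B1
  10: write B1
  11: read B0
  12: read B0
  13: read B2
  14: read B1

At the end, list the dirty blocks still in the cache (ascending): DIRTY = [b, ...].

  0 | W B0 → L0 miss [D]
  1 | R B1 → L1 miss [-]
  2 | W B2 → L0 miss wb→B0 [D]
  3 | R B2 → L0 hit [D]
  4 | W B2 → L0 hit [D]
  5 | W B2 → L0 hit [D]
  6 | W B2 → L0 hit [D]
  7 | R B2 → L0 hit [D]
  8 | W B2 → L0 hit [D]
  9 | R B1 → L1 hit [-]
  10 | W B1 → L1 hit [D]
  11 | R B0 → L0 miss wb→B2 [-]
  12 | R B0 → L0 hit [-]
  13 | R B2 → L0 miss [-]
  14 | R B1 → L1 hit [D]

DIRTY = [1]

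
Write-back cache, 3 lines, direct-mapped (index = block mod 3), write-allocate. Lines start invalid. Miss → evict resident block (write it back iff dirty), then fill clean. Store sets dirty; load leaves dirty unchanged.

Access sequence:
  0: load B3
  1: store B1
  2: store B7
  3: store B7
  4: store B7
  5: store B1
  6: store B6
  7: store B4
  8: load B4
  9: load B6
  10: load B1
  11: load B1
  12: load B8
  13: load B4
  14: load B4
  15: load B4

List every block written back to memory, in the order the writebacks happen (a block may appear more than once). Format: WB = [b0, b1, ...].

WB = [1, 7, 1, 4]

  0 | R B3 → L0 miss [-]
  1 | W B1 → L1 miss [D]
  2 | W B7 → L1 miss wb→B1 [D]
  3 | W B7 → L1 hit [D]
  4 | W B7 → L1 hit [D]
  5 | W B1 → L1 miss wb→B7 [D]
  6 | W B6 → L0 miss [D]
  7 | W B4 → L1 miss wb→B1 [D]
  8 | R B4 → L1 hit [D]
  9 | R B6 → L0 hit [D]
  10 | R B1 → L1 miss wb→B4 [-]
  11 | R B1 → L1 hit [-]
  12 | R B8 → L2 miss [-]
  13 | R B4 → L1 miss [-]
  14 | R B4 → L1 hit [-]
  15 | R B4 → L1 hit [-]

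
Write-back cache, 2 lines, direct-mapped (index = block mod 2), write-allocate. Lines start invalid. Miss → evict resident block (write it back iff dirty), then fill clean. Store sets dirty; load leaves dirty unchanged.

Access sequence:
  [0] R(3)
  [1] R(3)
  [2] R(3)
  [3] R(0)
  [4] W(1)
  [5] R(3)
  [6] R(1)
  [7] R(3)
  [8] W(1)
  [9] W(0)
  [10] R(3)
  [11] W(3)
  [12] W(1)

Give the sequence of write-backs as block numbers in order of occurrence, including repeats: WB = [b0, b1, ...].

0: R B3 → L1 miss [-]
1: R B3 → L1 hit [-]
2: R B3 → L1 hit [-]
3: R B0 → L0 miss [-]
4: W B1 → L1 miss [D]
5: R B3 → L1 miss wb→B1 [-]
6: R B1 → L1 miss [-]
7: R B3 → L1 miss [-]
8: W B1 → L1 miss [D]
9: W B0 → L0 hit [D]
10: R B3 → L1 miss wb→B1 [-]
11: W B3 → L1 hit [D]
12: W B1 → L1 miss wb→B3 [D]

WB = [1, 1, 3]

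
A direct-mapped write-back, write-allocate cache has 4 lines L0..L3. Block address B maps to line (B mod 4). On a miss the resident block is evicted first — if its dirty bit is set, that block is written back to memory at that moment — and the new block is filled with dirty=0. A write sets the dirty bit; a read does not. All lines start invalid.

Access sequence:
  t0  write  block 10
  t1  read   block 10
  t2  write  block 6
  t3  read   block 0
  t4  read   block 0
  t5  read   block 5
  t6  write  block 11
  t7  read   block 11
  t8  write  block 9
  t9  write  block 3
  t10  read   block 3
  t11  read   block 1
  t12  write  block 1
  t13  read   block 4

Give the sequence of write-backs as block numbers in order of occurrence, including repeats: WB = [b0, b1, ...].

WB = [10, 11, 9]

0: W B10 → L2 miss [D]
1: R B10 → L2 hit [D]
2: W B6 → L2 miss wb→B10 [D]
3: R B0 → L0 miss [-]
4: R B0 → L0 hit [-]
5: R B5 → L1 miss [-]
6: W B11 → L3 miss [D]
7: R B11 → L3 hit [D]
8: W B9 → L1 miss [D]
9: W B3 → L3 miss wb→B11 [D]
10: R B3 → L3 hit [D]
11: R B1 → L1 miss wb→B9 [-]
12: W B1 → L1 hit [D]
13: R B4 → L0 miss [-]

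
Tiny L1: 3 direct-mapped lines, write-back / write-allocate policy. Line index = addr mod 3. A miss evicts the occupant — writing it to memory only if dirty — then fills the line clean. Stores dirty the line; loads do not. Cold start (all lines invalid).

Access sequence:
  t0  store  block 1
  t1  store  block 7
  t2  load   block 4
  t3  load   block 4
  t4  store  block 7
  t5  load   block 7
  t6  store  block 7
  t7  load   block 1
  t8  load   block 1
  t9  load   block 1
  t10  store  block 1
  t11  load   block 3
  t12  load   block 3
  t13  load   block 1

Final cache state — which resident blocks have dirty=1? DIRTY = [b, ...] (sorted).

DIRTY = [1]

  0 | W B1 → L1 miss [D]
  1 | W B7 → L1 miss wb→B1 [D]
  2 | R B4 → L1 miss wb→B7 [-]
  3 | R B4 → L1 hit [-]
  4 | W B7 → L1 miss [D]
  5 | R B7 → L1 hit [D]
  6 | W B7 → L1 hit [D]
  7 | R B1 → L1 miss wb→B7 [-]
  8 | R B1 → L1 hit [-]
  9 | R B1 → L1 hit [-]
  10 | W B1 → L1 hit [D]
  11 | R B3 → L0 miss [-]
  12 | R B3 → L0 hit [-]
  13 | R B1 → L1 hit [D]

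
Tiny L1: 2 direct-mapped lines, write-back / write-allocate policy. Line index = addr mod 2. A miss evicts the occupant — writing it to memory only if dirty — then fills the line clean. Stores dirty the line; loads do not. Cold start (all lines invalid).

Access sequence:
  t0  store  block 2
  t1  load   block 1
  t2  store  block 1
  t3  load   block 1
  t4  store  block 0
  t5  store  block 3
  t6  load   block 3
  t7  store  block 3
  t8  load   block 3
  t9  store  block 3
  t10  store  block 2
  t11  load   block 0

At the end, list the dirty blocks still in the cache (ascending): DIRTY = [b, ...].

DIRTY = [3]

0: W B2 → L0 miss [D]
1: R B1 → L1 miss [-]
2: W B1 → L1 hit [D]
3: R B1 → L1 hit [D]
4: W B0 → L0 miss wb→B2 [D]
5: W B3 → L1 miss wb→B1 [D]
6: R B3 → L1 hit [D]
7: W B3 → L1 hit [D]
8: R B3 → L1 hit [D]
9: W B3 → L1 hit [D]
10: W B2 → L0 miss wb→B0 [D]
11: R B0 → L0 miss wb→B2 [-]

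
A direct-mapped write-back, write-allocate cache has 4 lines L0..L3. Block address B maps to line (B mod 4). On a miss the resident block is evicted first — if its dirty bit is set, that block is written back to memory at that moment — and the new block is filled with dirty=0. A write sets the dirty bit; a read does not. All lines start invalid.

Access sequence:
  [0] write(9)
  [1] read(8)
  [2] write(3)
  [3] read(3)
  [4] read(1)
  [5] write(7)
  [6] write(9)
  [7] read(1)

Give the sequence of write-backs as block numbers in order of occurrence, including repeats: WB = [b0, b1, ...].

WB = [9, 3, 9]

0: W B9 → L1 miss [D]
1: R B8 → L0 miss [-]
2: W B3 → L3 miss [D]
3: R B3 → L3 hit [D]
4: R B1 → L1 miss wb→B9 [-]
5: W B7 → L3 miss wb→B3 [D]
6: W B9 → L1 miss [D]
7: R B1 → L1 miss wb→B9 [-]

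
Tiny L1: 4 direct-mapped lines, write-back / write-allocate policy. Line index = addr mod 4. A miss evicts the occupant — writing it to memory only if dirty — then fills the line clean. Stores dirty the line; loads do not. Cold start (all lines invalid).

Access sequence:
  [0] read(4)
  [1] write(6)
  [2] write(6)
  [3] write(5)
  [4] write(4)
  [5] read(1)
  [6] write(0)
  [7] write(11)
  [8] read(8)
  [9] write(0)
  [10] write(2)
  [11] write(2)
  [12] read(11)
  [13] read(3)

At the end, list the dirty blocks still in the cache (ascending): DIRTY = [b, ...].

DIRTY = [0, 2]

  0 | R B4 → L0 miss [-]
  1 | W B6 → L2 miss [D]
  2 | W B6 → L2 hit [D]
  3 | W B5 → L1 miss [D]
  4 | W B4 → L0 hit [D]
  5 | R B1 → L1 miss wb→B5 [-]
  6 | W B0 → L0 miss wb→B4 [D]
  7 | W B11 → L3 miss [D]
  8 | R B8 → L0 miss wb→B0 [-]
  9 | W B0 → L0 miss [D]
  10 | W B2 → L2 miss wb→B6 [D]
  11 | W B2 → L2 hit [D]
  12 | R B11 → L3 hit [D]
  13 | R B3 → L3 miss wb→B11 [-]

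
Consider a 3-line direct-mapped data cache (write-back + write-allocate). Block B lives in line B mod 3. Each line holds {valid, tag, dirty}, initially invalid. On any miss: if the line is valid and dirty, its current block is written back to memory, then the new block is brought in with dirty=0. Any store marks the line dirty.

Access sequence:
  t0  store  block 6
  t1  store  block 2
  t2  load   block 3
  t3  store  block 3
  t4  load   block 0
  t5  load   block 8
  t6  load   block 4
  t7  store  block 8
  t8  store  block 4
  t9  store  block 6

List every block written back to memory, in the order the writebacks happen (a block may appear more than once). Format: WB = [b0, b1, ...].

0: W B6 -> L0 miss  d=D]
1: W B2 -> L2 miss  d=D]
2: R B3 -> L0 miss wb->B6  d=-]
3: W B3 -> L0 hit  d=D]
4: R B0 -> L0 miss wb->B3  d=-]
5: R B8 -> L2 miss wb->B2  d=-]
6: R B4 -> L1 miss  d=-]
7: W B8 -> L2 hit  d=D]
8: W B4 -> L1 hit  d=D]
9: W B6 -> L0 miss  d=D]

WB = [6, 3, 2]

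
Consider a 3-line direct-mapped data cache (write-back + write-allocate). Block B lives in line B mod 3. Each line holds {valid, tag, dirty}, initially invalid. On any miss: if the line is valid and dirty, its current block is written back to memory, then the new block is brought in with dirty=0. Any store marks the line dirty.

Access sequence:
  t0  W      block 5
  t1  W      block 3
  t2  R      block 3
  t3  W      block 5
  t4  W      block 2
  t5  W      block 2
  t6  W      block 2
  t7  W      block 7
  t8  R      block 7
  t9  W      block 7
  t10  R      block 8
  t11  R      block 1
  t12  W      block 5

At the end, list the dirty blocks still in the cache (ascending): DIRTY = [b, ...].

0: W B5 -> L2 miss  d=D]
1: W B3 -> L0 miss  d=D]
2: R B3 -> L0 hit  d=D]
3: W B5 -> L2 hit  d=D]
4: W B2 -> L2 miss wb->B5  d=D]
5: W B2 -> L2 hit  d=D]
6: W B2 -> L2 hit  d=D]
7: W B7 -> L1 miss  d=D]
8: R B7 -> L1 hit  d=D]
9: W B7 -> L1 hit  d=D]
10: R B8 -> L2 miss wb->B2  d=-]
11: R B1 -> L1 miss wb->B7  d=-]
12: W B5 -> L2 miss  d=D]

DIRTY = [3, 5]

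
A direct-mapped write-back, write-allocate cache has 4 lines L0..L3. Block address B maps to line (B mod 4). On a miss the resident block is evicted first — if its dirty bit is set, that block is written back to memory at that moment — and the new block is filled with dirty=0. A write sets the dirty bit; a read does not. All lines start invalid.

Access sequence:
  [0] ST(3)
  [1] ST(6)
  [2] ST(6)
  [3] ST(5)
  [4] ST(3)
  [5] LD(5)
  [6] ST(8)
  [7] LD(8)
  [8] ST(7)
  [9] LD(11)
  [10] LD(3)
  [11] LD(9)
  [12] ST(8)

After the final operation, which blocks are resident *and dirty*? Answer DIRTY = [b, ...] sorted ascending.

DIRTY = [6, 8]

  0 | W B3 → L3 miss [D]
  1 | W B6 → L2 miss [D]
  2 | W B6 → L2 hit [D]
  3 | W B5 → L1 miss [D]
  4 | W B3 → L3 hit [D]
  5 | R B5 → L1 hit [D]
  6 | W B8 → L0 miss [D]
  7 | R B8 → L0 hit [D]
  8 | W B7 → L3 miss wb→B3 [D]
  9 | R B11 → L3 miss wb→B7 [-]
  10 | R B3 → L3 miss [-]
  11 | R B9 → L1 miss wb→B5 [-]
  12 | W B8 → L0 hit [D]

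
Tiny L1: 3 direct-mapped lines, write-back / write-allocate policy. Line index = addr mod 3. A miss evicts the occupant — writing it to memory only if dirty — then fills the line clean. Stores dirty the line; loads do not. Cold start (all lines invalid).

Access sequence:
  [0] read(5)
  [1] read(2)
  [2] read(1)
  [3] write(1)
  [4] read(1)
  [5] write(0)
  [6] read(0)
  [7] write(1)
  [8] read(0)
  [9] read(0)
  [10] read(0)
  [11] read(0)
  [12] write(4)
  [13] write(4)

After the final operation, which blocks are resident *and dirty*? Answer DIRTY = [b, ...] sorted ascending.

DIRTY = [0, 4]

0: R B5 -> L2 miss  d=-]
1: R B2 -> L2 miss  d=-]
2: R B1 -> L1 miss  d=-]
3: W B1 -> L1 hit  d=D]
4: R B1 -> L1 hit  d=D]
5: W B0 -> L0 miss  d=D]
6: R B0 -> L0 hit  d=D]
7: W B1 -> L1 hit  d=D]
8: R B0 -> L0 hit  d=D]
9: R B0 -> L0 hit  d=D]
10: R B0 -> L0 hit  d=D]
11: R B0 -> L0 hit  d=D]
12: W B4 -> L1 miss wb->B1  d=D]
13: W B4 -> L1 hit  d=D]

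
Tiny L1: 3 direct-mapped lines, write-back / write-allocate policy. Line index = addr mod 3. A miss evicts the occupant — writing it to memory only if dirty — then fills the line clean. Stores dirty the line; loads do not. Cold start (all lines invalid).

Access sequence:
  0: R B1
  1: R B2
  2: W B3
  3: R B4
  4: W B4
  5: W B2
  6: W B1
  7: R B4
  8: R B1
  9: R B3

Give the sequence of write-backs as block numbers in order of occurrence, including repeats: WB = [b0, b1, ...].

0: R B1 -> L1 miss  d=-]
1: R B2 -> L2 miss  d=-]
2: W B3 -> L0 miss  d=D]
3: R B4 -> L1 miss  d=-]
4: W B4 -> L1 hit  d=D]
5: W B2 -> L2 hit  d=D]
6: W B1 -> L1 miss wb->B4  d=D]
7: R B4 -> L1 miss wb->B1  d=-]
8: R B1 -> L1 miss  d=-]
9: R B3 -> L0 hit  d=D]

WB = [4, 1]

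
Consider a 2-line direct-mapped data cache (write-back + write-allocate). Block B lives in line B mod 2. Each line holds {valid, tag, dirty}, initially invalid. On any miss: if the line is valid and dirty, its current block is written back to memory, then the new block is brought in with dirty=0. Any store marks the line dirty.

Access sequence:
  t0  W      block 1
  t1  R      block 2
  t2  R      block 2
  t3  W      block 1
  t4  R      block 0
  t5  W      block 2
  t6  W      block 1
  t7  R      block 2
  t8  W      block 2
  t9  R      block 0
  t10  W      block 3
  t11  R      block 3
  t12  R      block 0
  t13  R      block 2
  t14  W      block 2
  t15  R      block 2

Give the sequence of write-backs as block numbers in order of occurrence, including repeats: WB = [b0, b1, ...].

0: W B1 → L1 miss [D]
1: R B2 → L0 miss [-]
2: R B2 → L0 hit [-]
3: W B1 → L1 hit [D]
4: R B0 → L0 miss [-]
5: W B2 → L0 miss [D]
6: W B1 → L1 hit [D]
7: R B2 → L0 hit [D]
8: W B2 → L0 hit [D]
9: R B0 → L0 miss wb→B2 [-]
10: W B3 → L1 miss wb→B1 [D]
11: R B3 → L1 hit [D]
12: R B0 → L0 hit [-]
13: R B2 → L0 miss [-]
14: W B2 → L0 hit [D]
15: R B2 → L0 hit [D]

WB = [2, 1]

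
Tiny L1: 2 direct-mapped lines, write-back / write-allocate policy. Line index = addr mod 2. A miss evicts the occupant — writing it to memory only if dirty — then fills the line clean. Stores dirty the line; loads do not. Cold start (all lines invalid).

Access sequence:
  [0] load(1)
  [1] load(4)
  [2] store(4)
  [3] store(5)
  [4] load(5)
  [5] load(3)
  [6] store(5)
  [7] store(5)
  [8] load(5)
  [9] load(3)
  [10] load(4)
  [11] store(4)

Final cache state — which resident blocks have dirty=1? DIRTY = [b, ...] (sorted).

DIRTY = [4]

  0 | R B1 → L1 miss [-]
  1 | R B4 → L0 miss [-]
  2 | W B4 → L0 hit [D]
  3 | W B5 → L1 miss [D]
  4 | R B5 → L1 hit [D]
  5 | R B3 → L1 miss wb→B5 [-]
  6 | W B5 → L1 miss [D]
  7 | W B5 → L1 hit [D]
  8 | R B5 → L1 hit [D]
  9 | R B3 → L1 miss wb→B5 [-]
  10 | R B4 → L0 hit [D]
  11 | W B4 → L0 hit [D]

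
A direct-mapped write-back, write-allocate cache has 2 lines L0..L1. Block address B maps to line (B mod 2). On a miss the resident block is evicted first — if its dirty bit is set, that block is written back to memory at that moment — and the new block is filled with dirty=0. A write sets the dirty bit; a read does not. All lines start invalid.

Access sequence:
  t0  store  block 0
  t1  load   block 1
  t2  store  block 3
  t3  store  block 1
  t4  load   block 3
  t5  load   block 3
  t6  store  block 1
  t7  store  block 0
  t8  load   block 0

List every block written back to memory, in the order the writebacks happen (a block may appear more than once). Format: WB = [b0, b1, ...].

WB = [3, 1]

0: W B0 → L0 miss [D]
1: R B1 → L1 miss [-]
2: W B3 → L1 miss [D]
3: W B1 → L1 miss wb→B3 [D]
4: R B3 → L1 miss wb→B1 [-]
5: R B3 → L1 hit [-]
6: W B1 → L1 miss [D]
7: W B0 → L0 hit [D]
8: R B0 → L0 hit [D]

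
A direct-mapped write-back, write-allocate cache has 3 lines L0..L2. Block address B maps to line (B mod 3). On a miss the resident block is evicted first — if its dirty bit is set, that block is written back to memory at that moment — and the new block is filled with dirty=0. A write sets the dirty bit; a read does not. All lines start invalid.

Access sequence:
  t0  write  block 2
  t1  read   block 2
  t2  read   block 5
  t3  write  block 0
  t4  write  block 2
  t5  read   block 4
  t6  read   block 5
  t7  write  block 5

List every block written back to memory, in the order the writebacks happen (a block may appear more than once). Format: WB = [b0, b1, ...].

WB = [2, 2]

0: W B2 → L2 miss [D]
1: R B2 → L2 hit [D]
2: R B5 → L2 miss wb→B2 [-]
3: W B0 → L0 miss [D]
4: W B2 → L2 miss [D]
5: R B4 → L1 miss [-]
6: R B5 → L2 miss wb→B2 [-]
7: W B5 → L2 hit [D]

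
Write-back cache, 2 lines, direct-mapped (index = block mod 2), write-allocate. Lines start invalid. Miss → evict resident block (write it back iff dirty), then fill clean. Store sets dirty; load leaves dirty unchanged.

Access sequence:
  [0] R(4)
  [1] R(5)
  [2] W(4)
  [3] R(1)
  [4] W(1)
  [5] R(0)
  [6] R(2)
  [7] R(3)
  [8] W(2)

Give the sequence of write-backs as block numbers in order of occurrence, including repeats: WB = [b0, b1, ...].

WB = [4, 1]

  0 | R B4 → L0 miss [-]
  1 | R B5 → L1 miss [-]
  2 | W B4 → L0 hit [D]
  3 | R B1 → L1 miss [-]
  4 | W B1 → L1 hit [D]
  5 | R B0 → L0 miss wb→B4 [-]
  6 | R B2 → L0 miss [-]
  7 | R B3 → L1 miss wb→B1 [-]
  8 | W B2 → L0 hit [D]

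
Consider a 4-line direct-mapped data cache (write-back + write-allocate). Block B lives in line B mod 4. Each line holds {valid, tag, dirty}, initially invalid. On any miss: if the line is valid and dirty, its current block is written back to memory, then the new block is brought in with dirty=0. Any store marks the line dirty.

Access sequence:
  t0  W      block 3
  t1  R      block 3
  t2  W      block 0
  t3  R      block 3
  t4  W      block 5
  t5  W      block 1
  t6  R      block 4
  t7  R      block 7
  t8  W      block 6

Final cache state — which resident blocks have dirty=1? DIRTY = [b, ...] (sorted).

  0 | W B3 → L3 miss [D]
  1 | R B3 → L3 hit [D]
  2 | W B0 → L0 miss [D]
  3 | R B3 → L3 hit [D]
  4 | W B5 → L1 miss [D]
  5 | W B1 → L1 miss wb→B5 [D]
  6 | R B4 → L0 miss wb→B0 [-]
  7 | R B7 → L3 miss wb→B3 [-]
  8 | W B6 → L2 miss [D]

DIRTY = [1, 6]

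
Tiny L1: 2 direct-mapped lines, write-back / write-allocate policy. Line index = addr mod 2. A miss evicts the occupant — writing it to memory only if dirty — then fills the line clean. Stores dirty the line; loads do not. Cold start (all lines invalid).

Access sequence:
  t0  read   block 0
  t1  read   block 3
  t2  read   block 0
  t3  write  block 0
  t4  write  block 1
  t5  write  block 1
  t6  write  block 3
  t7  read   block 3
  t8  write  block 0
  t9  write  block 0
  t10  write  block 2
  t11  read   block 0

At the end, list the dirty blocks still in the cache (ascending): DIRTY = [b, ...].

0: R B0 -> L0 miss  d=-]
1: R B3 -> L1 miss  d=-]
2: R B0 -> L0 hit  d=-]
3: W B0 -> L0 hit  d=D]
4: W B1 -> L1 miss  d=D]
5: W B1 -> L1 hit  d=D]
6: W B3 -> L1 miss wb->B1  d=D]
7: R B3 -> L1 hit  d=D]
8: W B0 -> L0 hit  d=D]
9: W B0 -> L0 hit  d=D]
10: W B2 -> L0 miss wb->B0  d=D]
11: R B0 -> L0 miss wb->B2  d=-]

DIRTY = [3]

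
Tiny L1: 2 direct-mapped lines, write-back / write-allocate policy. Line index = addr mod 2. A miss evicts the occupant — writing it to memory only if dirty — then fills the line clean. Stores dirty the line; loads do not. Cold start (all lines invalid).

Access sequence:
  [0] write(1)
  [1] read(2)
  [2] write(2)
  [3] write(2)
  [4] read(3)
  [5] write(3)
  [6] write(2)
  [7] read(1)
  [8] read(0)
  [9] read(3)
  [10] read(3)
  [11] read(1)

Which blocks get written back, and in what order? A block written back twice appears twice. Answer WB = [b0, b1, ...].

WB = [1, 3, 2]

  0 | W B1 → L1 miss [D]
  1 | R B2 → L0 miss [-]
  2 | W B2 → L0 hit [D]
  3 | W B2 → L0 hit [D]
  4 | R B3 → L1 miss wb→B1 [-]
  5 | W B3 → L1 hit [D]
  6 | W B2 → L0 hit [D]
  7 | R B1 → L1 miss wb→B3 [-]
  8 | R B0 → L0 miss wb→B2 [-]
  9 | R B3 → L1 miss [-]
  10 | R B3 → L1 hit [-]
  11 | R B1 → L1 miss [-]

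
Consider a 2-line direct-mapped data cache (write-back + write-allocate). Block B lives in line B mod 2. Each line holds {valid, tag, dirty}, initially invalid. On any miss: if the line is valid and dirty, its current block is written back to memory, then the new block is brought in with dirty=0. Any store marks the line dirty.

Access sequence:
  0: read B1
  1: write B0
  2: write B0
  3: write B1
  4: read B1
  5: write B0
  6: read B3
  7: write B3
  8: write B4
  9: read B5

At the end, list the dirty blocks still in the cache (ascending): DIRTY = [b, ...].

DIRTY = [4]

  0 | R B1 → L1 miss [-]
  1 | W B0 → L0 miss [D]
  2 | W B0 → L0 hit [D]
  3 | W B1 → L1 hit [D]
  4 | R B1 → L1 hit [D]
  5 | W B0 → L0 hit [D]
  6 | R B3 → L1 miss wb→B1 [-]
  7 | W B3 → L1 hit [D]
  8 | W B4 → L0 miss wb→B0 [D]
  9 | R B5 → L1 miss wb→B3 [-]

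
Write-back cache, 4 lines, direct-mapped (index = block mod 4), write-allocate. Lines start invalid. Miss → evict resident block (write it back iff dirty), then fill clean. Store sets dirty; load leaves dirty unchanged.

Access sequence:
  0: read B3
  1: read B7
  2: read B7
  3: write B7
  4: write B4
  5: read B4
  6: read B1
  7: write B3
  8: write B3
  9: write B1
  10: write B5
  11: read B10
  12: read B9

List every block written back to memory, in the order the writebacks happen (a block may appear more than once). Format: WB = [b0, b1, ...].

WB = [7, 1, 5]

  0 | R B3 → L3 miss [-]
  1 | R B7 → L3 miss [-]
  2 | R B7 → L3 hit [-]
  3 | W B7 → L3 hit [D]
  4 | W B4 → L0 miss [D]
  5 | R B4 → L0 hit [D]
  6 | R B1 → L1 miss [-]
  7 | W B3 → L3 miss wb→B7 [D]
  8 | W B3 → L3 hit [D]
  9 | W B1 → L1 hit [D]
  10 | W B5 → L1 miss wb→B1 [D]
  11 | R B10 → L2 miss [-]
  12 | R B9 → L1 miss wb→B5 [-]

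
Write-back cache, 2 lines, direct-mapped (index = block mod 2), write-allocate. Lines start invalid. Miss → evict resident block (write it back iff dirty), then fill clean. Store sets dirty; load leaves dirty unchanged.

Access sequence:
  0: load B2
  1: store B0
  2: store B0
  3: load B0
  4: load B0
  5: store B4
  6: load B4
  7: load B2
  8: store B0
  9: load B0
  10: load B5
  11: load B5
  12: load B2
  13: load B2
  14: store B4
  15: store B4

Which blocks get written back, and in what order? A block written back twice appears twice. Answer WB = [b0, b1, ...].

0: R B2 → L0 miss [-]
1: W B0 → L0 miss [D]
2: W B0 → L0 hit [D]
3: R B0 → L0 hit [D]
4: R B0 → L0 hit [D]
5: W B4 → L0 miss wb→B0 [D]
6: R B4 → L0 hit [D]
7: R B2 → L0 miss wb→B4 [-]
8: W B0 → L0 miss [D]
9: R B0 → L0 hit [D]
10: R B5 → L1 miss [-]
11: R B5 → L1 hit [-]
12: R B2 → L0 miss wb→B0 [-]
13: R B2 → L0 hit [-]
14: W B4 → L0 miss [D]
15: W B4 → L0 hit [D]

WB = [0, 4, 0]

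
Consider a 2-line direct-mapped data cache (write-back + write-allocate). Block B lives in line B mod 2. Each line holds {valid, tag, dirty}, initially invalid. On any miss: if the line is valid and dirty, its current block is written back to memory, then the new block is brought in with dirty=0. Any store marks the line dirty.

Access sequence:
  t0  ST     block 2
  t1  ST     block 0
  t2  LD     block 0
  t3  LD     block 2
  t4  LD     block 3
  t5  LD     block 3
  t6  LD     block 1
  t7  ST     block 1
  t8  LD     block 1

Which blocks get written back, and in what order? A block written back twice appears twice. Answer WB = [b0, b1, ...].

WB = [2, 0]

  0 | W B2 → L0 miss [D]
  1 | W B0 → L0 miss wb→B2 [D]
  2 | R B0 → L0 hit [D]
  3 | R B2 → L0 miss wb→B0 [-]
  4 | R B3 → L1 miss [-]
  5 | R B3 → L1 hit [-]
  6 | R B1 → L1 miss [-]
  7 | W B1 → L1 hit [D]
  8 | R B1 → L1 hit [D]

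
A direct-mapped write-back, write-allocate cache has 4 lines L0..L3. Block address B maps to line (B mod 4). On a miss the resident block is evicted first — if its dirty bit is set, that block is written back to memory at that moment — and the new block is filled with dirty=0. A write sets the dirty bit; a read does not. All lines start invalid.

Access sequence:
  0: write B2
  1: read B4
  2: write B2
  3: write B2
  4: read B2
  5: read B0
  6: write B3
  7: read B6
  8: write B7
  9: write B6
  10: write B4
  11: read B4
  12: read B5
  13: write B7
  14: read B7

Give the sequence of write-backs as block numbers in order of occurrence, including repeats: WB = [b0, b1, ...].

  0 | W B2 → L2 miss [D]
  1 | R B4 → L0 miss [-]
  2 | W B2 → L2 hit [D]
  3 | W B2 → L2 hit [D]
  4 | R B2 → L2 hit [D]
  5 | R B0 → L0 miss [-]
  6 | W B3 → L3 miss [D]
  7 | R B6 → L2 miss wb→B2 [-]
  8 | W B7 → L3 miss wb→B3 [D]
  9 | W B6 → L2 hit [D]
  10 | W B4 → L0 miss [D]
  11 | R B4 → L0 hit [D]
  12 | R B5 → L1 miss [-]
  13 | W B7 → L3 hit [D]
  14 | R B7 → L3 hit [D]

WB = [2, 3]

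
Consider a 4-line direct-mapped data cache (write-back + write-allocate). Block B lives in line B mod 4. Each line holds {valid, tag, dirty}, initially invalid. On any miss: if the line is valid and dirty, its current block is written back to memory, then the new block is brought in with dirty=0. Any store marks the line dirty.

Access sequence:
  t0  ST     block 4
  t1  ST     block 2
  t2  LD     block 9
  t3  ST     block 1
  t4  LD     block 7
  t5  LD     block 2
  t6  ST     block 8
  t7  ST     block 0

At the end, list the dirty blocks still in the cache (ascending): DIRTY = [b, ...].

  0 | W B4 → L0 miss [D]
  1 | W B2 → L2 miss [D]
  2 | R B9 → L1 miss [-]
  3 | W B1 → L1 miss [D]
  4 | R B7 → L3 miss [-]
  5 | R B2 → L2 hit [D]
  6 | W B8 → L0 miss wb→B4 [D]
  7 | W B0 → L0 miss wb→B8 [D]

DIRTY = [0, 1, 2]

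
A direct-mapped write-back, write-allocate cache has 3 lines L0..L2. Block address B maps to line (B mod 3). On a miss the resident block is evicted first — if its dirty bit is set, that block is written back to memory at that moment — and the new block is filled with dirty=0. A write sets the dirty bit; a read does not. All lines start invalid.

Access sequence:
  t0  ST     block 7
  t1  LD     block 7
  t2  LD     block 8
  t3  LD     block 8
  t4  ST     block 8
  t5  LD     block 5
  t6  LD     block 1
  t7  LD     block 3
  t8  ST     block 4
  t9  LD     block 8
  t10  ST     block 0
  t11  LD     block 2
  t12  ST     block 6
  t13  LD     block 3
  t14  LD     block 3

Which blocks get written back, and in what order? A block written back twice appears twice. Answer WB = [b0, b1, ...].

WB = [8, 7, 0, 6]

0: W B7 -> L1 miss  d=D]
1: R B7 -> L1 hit  d=D]
2: R B8 -> L2 miss  d=-]
3: R B8 -> L2 hit  d=-]
4: W B8 -> L2 hit  d=D]
5: R B5 -> L2 miss wb->B8  d=-]
6: R B1 -> L1 miss wb->B7  d=-]
7: R B3 -> L0 miss  d=-]
8: W B4 -> L1 miss  d=D]
9: R B8 -> L2 miss  d=-]
10: W B0 -> L0 miss  d=D]
11: R B2 -> L2 miss  d=-]
12: W B6 -> L0 miss wb->B0  d=D]
13: R B3 -> L0 miss wb->B6  d=-]
14: R B3 -> L0 hit  d=-]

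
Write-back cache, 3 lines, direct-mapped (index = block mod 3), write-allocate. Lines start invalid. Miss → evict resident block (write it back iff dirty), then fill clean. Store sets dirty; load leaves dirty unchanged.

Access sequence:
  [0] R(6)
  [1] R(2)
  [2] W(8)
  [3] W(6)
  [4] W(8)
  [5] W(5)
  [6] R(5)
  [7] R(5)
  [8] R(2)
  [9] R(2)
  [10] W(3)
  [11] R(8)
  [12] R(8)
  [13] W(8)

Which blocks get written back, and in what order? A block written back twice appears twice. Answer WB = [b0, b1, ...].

  0 | R B6 → L0 miss [-]
  1 | R B2 → L2 miss [-]
  2 | W B8 → L2 miss [D]
  3 | W B6 → L0 hit [D]
  4 | W B8 → L2 hit [D]
  5 | W B5 → L2 miss wb→B8 [D]
  6 | R B5 → L2 hit [D]
  7 | R B5 → L2 hit [D]
  8 | R B2 → L2 miss wb→B5 [-]
  9 | R B2 → L2 hit [-]
  10 | W B3 → L0 miss wb→B6 [D]
  11 | R B8 → L2 miss [-]
  12 | R B8 → L2 hit [-]
  13 | W B8 → L2 hit [D]

WB = [8, 5, 6]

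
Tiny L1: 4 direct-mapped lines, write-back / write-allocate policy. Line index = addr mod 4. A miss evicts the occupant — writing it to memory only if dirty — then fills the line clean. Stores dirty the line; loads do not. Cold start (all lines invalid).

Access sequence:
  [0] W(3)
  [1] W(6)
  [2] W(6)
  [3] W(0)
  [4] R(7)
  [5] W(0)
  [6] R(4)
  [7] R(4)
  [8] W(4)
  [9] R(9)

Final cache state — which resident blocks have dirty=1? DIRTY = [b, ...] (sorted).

0: W B3 -> L3 miss  d=D]
1: W B6 -> L2 miss  d=D]
2: W B6 -> L2 hit  d=D]
3: W B0 -> L0 miss  d=D]
4: R B7 -> L3 miss wb->B3  d=-]
5: W B0 -> L0 hit  d=D]
6: R B4 -> L0 miss wb->B0  d=-]
7: R B4 -> L0 hit  d=-]
8: W B4 -> L0 hit  d=D]
9: R B9 -> L1 miss  d=-]

DIRTY = [4, 6]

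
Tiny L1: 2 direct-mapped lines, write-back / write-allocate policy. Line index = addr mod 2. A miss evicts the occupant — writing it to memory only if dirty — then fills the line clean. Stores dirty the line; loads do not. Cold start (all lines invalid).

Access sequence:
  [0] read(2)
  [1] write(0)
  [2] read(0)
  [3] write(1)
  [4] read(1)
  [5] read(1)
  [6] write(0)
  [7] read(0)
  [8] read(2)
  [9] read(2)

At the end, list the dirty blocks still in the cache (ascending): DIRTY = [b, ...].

  0 | R B2 → L0 miss [-]
  1 | W B0 → L0 miss [D]
  2 | R B0 → L0 hit [D]
  3 | W B1 → L1 miss [D]
  4 | R B1 → L1 hit [D]
  5 | R B1 → L1 hit [D]
  6 | W B0 → L0 hit [D]
  7 | R B0 → L0 hit [D]
  8 | R B2 → L0 miss wb→B0 [-]
  9 | R B2 → L0 hit [-]

DIRTY = [1]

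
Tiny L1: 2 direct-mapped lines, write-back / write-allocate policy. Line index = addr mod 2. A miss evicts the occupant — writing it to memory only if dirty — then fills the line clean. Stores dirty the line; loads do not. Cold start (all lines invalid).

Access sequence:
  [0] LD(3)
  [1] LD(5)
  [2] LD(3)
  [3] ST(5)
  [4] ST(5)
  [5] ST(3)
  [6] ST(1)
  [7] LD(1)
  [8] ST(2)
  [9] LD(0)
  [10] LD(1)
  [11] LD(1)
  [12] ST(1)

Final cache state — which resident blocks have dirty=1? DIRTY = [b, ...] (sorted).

0: R B3 -> L1 miss  d=-]
1: R B5 -> L1 miss  d=-]
2: R B3 -> L1 miss  d=-]
3: W B5 -> L1 miss  d=D]
4: W B5 -> L1 hit  d=D]
5: W B3 -> L1 miss wb->B5  d=D]
6: W B1 -> L1 miss wb->B3  d=D]
7: R B1 -> L1 hit  d=D]
8: W B2 -> L0 miss  d=D]
9: R B0 -> L0 miss wb->B2  d=-]
10: R B1 -> L1 hit  d=D]
11: R B1 -> L1 hit  d=D]
12: W B1 -> L1 hit  d=D]

DIRTY = [1]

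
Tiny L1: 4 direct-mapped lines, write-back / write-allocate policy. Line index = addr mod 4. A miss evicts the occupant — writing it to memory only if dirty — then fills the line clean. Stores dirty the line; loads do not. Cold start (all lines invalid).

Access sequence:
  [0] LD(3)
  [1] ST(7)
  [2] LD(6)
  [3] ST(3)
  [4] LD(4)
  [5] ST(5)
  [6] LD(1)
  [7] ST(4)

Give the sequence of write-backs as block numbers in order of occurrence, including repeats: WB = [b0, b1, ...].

WB = [7, 5]

0: R B3 → L3 miss [-]
1: W B7 → L3 miss [D]
2: R B6 → L2 miss [-]
3: W B3 → L3 miss wb→B7 [D]
4: R B4 → L0 miss [-]
5: W B5 → L1 miss [D]
6: R B1 → L1 miss wb→B5 [-]
7: W B4 → L0 hit [D]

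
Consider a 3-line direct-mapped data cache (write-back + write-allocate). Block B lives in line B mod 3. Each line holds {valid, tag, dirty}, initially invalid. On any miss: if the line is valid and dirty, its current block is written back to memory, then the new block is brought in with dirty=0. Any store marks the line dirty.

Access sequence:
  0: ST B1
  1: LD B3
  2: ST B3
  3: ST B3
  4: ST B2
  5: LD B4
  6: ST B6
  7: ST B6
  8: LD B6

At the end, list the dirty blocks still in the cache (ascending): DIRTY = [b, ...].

0: W B1 → L1 miss [D]
1: R B3 → L0 miss [-]
2: W B3 → L0 hit [D]
3: W B3 → L0 hit [D]
4: W B2 → L2 miss [D]
5: R B4 → L1 miss wb→B1 [-]
6: W B6 → L0 miss wb→B3 [D]
7: W B6 → L0 hit [D]
8: R B6 → L0 hit [D]

DIRTY = [2, 6]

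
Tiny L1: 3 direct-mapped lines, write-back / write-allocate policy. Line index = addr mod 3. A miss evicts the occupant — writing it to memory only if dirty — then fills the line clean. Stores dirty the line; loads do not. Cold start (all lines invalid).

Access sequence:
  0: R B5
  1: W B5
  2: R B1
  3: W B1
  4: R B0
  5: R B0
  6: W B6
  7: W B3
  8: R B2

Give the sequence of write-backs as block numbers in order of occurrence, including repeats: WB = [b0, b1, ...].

WB = [6, 5]

  0 | R B5 → L2 miss [-]
  1 | W B5 → L2 hit [D]
  2 | R B1 → L1 miss [-]
  3 | W B1 → L1 hit [D]
  4 | R B0 → L0 miss [-]
  5 | R B0 → L0 hit [-]
  6 | W B6 → L0 miss [D]
  7 | W B3 → L0 miss wb→B6 [D]
  8 | R B2 → L2 miss wb→B5 [-]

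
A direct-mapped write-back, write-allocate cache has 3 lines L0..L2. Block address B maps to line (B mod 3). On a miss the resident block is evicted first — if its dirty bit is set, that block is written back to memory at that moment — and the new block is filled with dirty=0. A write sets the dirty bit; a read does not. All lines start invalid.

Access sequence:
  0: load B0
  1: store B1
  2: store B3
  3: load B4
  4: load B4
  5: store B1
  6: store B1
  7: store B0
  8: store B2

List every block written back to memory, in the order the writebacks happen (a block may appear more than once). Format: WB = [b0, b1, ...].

0: R B0 -> L0 miss  d=-]
1: W B1 -> L1 miss  d=D]
2: W B3 -> L0 miss  d=D]
3: R B4 -> L1 miss wb->B1  d=-]
4: R B4 -> L1 hit  d=-]
5: W B1 -> L1 miss  d=D]
6: W B1 -> L1 hit  d=D]
7: W B0 -> L0 miss wb->B3  d=D]
8: W B2 -> L2 miss  d=D]

WB = [1, 3]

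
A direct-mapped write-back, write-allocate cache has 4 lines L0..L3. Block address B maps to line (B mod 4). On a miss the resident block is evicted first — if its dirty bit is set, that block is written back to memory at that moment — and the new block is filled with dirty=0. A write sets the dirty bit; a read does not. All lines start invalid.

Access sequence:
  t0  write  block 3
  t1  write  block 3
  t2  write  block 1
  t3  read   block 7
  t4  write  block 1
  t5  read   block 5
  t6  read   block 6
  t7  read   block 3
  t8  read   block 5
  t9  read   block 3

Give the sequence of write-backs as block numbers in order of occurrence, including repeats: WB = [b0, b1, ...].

WB = [3, 1]

  0 | W B3 → L3 miss [D]
  1 | W B3 → L3 hit [D]
  2 | W B1 → L1 miss [D]
  3 | R B7 → L3 miss wb→B3 [-]
  4 | W B1 → L1 hit [D]
  5 | R B5 → L1 miss wb→B1 [-]
  6 | R B6 → L2 miss [-]
  7 | R B3 → L3 miss [-]
  8 | R B5 → L1 hit [-]
  9 | R B3 → L3 hit [-]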